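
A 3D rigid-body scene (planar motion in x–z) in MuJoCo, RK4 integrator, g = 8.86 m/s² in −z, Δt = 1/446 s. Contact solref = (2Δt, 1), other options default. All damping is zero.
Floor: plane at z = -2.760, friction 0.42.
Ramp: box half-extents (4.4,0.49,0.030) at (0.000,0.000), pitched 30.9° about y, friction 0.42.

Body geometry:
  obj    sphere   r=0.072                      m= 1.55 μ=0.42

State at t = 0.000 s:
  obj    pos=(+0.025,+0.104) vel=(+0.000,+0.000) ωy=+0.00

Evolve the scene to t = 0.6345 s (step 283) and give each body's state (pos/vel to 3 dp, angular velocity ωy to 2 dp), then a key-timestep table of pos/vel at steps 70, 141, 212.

State at t = 0.6345 s:
  obj    pos=(+0.586,-0.232) vel=(+1.770,-1.059) ωy=+28.64

Key-timestep trajectory:
   step    t(s)  obj.x    obj.z    obj.vx   obj.vz 
     70  0.1570   +0.059  +0.083  +0.438  -0.262
    141  0.3161   +0.164  +0.020  +0.882  -0.528
    212  0.4753   +0.340  -0.085  +1.326  -0.793


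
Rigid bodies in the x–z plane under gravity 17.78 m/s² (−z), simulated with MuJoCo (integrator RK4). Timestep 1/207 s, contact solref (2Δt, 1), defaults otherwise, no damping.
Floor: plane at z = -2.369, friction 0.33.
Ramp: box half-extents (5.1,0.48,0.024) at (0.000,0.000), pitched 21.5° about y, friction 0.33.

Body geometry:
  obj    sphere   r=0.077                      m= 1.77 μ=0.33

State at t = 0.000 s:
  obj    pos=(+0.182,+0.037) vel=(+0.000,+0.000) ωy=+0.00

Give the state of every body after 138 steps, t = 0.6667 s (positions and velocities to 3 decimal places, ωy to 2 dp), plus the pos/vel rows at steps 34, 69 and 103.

State at t = 0.6667 s:
  obj    pos=(+1.144,-0.342) vel=(+2.887,-1.137) ωy=+40.29

Key-timestep trajectory:
   step    t(s)  obj.x    obj.z    obj.vx   obj.vz 
     34  0.1643   +0.240  +0.014  +0.712  -0.280
     69  0.3333   +0.423  -0.058  +1.444  -0.569
    103  0.4976   +0.718  -0.174  +2.155  -0.849


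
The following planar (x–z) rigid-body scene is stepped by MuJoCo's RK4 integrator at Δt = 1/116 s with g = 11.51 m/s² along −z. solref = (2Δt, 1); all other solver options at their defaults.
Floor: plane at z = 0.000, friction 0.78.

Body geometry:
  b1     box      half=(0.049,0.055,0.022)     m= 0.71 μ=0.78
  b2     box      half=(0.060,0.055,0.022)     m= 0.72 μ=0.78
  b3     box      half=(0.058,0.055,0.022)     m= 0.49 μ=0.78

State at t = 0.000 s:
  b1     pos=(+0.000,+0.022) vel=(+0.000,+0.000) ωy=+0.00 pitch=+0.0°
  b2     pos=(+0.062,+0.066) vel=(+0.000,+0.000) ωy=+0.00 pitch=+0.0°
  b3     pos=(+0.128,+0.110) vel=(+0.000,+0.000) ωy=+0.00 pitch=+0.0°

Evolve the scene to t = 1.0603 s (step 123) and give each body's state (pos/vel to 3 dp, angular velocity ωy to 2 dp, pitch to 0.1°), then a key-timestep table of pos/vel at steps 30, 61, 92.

State at t = 1.0603 s:
  b1     pos=(-0.001,+0.022) vel=(-0.001,+0.000) ωy=+0.00 pitch=+0.0°
  b2     pos=(+0.072,+0.053) vel=(+0.000,-0.001) ωy=-0.02 pitch=+36.7°
  b3     pos=(+0.153,+0.051) vel=(+0.001,+0.000) ωy=-0.01 pitch=+34.1°

Key-timestep trajectory:
   step    t(s)  b1.x    b1.z    b1.vx   b1.vz   b2.x    b2.z    b2.vx   b2.vz   b3.x    b3.z    b3.vx   b3.vz 
     30  0.2586   +0.000  +0.022  -0.001  +0.000   +0.071  +0.054  +0.001  +0.000   +0.152  +0.051  +0.001  +0.002
     61  0.5259   -0.001  +0.022  -0.001  +0.000   +0.071  +0.054  +0.000  -0.001   +0.153  +0.051  +0.001  +0.000
     92  0.7931   -0.001  +0.022  -0.001  +0.000   +0.071  +0.054  +0.000  -0.001   +0.153  +0.051  +0.001  +0.000


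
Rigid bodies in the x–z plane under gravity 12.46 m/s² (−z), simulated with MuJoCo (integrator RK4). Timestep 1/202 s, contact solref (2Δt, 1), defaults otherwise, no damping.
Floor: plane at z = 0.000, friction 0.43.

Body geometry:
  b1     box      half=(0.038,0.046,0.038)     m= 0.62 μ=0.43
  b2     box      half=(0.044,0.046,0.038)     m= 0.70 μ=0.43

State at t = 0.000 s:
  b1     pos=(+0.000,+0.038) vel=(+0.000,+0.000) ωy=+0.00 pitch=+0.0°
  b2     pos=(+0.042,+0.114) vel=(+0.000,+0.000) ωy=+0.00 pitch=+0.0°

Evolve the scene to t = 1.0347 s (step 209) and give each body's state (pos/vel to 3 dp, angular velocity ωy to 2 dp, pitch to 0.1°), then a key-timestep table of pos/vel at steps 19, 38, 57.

State at t = 1.0347 s:
  b1     pos=(+0.000,+0.038) vel=(+0.000,+0.000) ωy=+0.00 pitch=+0.0°
  b2     pos=(+0.090,+0.044) vel=(+0.000,+0.000) ωy=+0.00 pitch=+90.0°

Key-timestep trajectory:
   step    t(s)  b1.x    b1.z    b1.vx   b1.vz   b2.x    b2.z    b2.vx   b2.vz 
     19  0.0941   +0.000  +0.038  +0.000  +0.000   +0.046  +0.113  +0.087  -0.017
     38  0.1881   +0.000  +0.038  +0.000  +0.000   +0.062  +0.106  +0.270  -0.207
     57  0.2822   +0.000  +0.038  +0.000  +0.000   +0.091  +0.043  +0.386  -0.720


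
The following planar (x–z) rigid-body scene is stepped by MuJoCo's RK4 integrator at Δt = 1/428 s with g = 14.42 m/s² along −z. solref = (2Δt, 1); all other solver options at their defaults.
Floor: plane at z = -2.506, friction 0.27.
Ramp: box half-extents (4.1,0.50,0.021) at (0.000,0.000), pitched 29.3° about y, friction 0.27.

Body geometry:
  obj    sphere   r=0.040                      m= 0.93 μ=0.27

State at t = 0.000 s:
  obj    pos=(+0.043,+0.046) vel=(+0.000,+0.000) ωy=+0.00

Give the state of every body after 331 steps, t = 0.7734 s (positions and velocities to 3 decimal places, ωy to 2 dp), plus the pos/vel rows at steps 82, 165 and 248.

State at t = 0.7734 s:
  obj    pos=(+1.358,-0.692) vel=(+3.400,-1.908) ωy=+97.44

Key-timestep trajectory:
   step    t(s)  obj.x    obj.z    obj.vx   obj.vz 
     82  0.1916   +0.124  +0.001  +0.842  -0.473
    165  0.3855   +0.370  -0.138  +1.695  -0.951
    248  0.5794   +0.781  -0.368  +2.547  -1.429


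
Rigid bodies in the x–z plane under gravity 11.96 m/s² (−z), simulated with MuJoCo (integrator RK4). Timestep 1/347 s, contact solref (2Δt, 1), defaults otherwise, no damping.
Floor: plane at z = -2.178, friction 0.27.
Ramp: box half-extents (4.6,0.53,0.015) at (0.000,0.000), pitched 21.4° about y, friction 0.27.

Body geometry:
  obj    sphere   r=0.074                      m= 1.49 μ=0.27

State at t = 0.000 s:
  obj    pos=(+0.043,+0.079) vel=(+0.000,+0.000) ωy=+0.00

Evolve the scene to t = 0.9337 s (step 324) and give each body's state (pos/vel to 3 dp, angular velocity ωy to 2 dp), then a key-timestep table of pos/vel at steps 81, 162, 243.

State at t = 0.9337 s:
  obj    pos=(+1.308,-0.417) vel=(+2.710,-1.062) ωy=+39.33

Key-timestep trajectory:
   step    t(s)  obj.x    obj.z    obj.vx   obj.vz 
     81  0.2334   +0.122  +0.048  +0.678  -0.266
    162  0.4669   +0.359  -0.045  +1.355  -0.531
    243  0.7003   +0.755  -0.200  +2.032  -0.797


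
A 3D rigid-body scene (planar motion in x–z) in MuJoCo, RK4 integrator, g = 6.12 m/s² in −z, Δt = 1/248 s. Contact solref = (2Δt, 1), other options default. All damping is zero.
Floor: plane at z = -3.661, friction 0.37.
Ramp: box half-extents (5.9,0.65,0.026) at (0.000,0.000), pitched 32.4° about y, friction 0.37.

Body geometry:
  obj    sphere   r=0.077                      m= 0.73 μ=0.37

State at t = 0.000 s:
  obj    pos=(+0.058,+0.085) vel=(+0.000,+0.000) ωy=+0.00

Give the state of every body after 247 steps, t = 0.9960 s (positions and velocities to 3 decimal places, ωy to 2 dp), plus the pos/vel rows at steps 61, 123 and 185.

State at t = 0.9960 s:
  obj    pos=(+1.039,-0.537) vel=(+1.970,-1.250) ωy=+30.29

Key-timestep trajectory:
   step    t(s)  obj.x    obj.z    obj.vx   obj.vz 
     61  0.2460   +0.118  +0.047  +0.487  -0.309
    123  0.4960   +0.301  -0.069  +0.981  -0.623
    185  0.7460   +0.608  -0.264  +1.475  -0.936


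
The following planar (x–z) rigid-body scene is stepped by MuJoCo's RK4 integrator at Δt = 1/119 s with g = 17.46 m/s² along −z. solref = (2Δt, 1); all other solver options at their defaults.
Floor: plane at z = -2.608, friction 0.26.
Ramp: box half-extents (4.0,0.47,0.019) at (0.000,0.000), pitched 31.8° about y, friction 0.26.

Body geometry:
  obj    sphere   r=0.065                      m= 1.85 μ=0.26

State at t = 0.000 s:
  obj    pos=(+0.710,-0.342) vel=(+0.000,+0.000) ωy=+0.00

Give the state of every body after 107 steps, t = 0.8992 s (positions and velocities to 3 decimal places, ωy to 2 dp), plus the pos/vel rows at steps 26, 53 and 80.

State at t = 0.8992 s:
  obj    pos=(+2.969,-1.742) vel=(+5.023,-3.114) ωy=+90.87

Key-timestep trajectory:
   step    t(s)  obj.x    obj.z    obj.vx   obj.vz 
     26  0.2185   +0.844  -0.424  +1.221  -0.757
     53  0.4454   +1.265  -0.685  +2.488  -1.543
     80  0.6723   +1.973  -1.124  +3.755  -2.328


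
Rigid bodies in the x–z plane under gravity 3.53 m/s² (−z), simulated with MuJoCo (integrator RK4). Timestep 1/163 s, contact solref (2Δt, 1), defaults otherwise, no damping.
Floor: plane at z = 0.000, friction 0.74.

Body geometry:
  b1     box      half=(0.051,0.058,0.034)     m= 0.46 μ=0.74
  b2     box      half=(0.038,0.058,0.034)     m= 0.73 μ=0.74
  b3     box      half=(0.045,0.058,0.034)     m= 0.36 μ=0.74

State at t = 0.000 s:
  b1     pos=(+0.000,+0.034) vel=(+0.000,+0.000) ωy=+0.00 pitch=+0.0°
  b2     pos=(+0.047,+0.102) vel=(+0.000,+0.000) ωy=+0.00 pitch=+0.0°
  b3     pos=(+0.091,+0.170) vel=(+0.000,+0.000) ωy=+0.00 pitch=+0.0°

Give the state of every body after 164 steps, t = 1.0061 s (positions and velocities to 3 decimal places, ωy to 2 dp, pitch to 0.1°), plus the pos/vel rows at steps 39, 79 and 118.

State at t = 1.0061 s:
  b1     pos=(+0.000,+0.034) vel=(+0.000,+0.000) ωy=+0.00 pitch=+0.0°
  b2     pos=(+0.092,+0.038) vel=(+0.000,+0.000) ωy=+0.00 pitch=+90.0°
  b3     pos=(+0.278,+0.034) vel=(+0.000,+0.000) ωy=+0.00 pitch=+180.0°

Key-timestep trajectory:
   step    t(s)  b1.x    b1.z    b1.vx   b1.vz   b2.x    b2.z    b2.vx   b2.vz   b3.x    b3.z    b3.vx   b3.vz 
     39  0.2393   +0.000  +0.034  +0.000  +0.000   +0.055  +0.102  +0.073  -0.007   +0.113  +0.158  +0.195  -0.138
     79  0.4847   +0.000  +0.034  +0.000  +0.000   +0.087  +0.072  +0.165  -0.405   +0.178  +0.052  +0.370  -0.358
    118  0.7239   +0.000  +0.034  +0.000  +0.000   +0.092  +0.038  -0.003  +0.005   +0.242  +0.055  +0.215  -0.037


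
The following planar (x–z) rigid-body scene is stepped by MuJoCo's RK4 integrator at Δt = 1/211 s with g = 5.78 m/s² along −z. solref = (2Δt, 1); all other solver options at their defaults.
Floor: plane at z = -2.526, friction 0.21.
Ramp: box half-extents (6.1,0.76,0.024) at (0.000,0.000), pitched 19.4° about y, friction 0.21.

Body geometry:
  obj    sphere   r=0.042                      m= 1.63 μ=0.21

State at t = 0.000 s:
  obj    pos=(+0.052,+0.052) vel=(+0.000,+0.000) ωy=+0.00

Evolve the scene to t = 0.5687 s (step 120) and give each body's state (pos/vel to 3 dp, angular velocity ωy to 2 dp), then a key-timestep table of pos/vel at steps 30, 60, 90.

State at t = 0.5687 s:
  obj    pos=(+0.261,-0.022) vel=(+0.736,-0.259) ωy=+18.56

Key-timestep trajectory:
   step    t(s)  obj.x    obj.z    obj.vx   obj.vz 
     30  0.1422   +0.065  +0.047  +0.184  -0.065
     60  0.2844   +0.104  +0.033  +0.368  -0.130
     90  0.4265   +0.170  +0.010  +0.552  -0.194


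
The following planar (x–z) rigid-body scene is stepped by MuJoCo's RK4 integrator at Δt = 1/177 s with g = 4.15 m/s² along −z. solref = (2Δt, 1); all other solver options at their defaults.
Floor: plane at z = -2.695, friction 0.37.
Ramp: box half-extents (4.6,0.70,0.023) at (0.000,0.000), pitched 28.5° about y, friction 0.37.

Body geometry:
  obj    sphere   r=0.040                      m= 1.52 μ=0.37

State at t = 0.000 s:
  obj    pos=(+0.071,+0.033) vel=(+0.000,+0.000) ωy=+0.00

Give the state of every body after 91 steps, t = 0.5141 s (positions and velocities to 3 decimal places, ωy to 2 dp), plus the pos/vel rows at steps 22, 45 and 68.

State at t = 0.5141 s:
  obj    pos=(+0.235,-0.056) vel=(+0.639,-0.347) ωy=+18.17

Key-timestep trajectory:
   step    t(s)  obj.x    obj.z    obj.vx   obj.vz 
     22  0.1243   +0.081  +0.028  +0.155  -0.084
     45  0.2542   +0.111  +0.011  +0.316  -0.172
     68  0.3842   +0.163  -0.017  +0.478  -0.259


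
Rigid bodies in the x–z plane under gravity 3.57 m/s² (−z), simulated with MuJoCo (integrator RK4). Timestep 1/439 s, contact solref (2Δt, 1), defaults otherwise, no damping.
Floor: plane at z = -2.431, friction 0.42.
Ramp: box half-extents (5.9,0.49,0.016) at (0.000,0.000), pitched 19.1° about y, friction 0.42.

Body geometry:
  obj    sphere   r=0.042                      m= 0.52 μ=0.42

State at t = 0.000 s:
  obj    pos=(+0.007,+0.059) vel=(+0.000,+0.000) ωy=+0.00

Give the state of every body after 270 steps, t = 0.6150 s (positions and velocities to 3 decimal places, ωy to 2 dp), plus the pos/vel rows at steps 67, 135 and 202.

State at t = 0.6150 s:
  obj    pos=(+0.156,+0.007) vel=(+0.485,-0.168) ωy=+12.22

Key-timestep trajectory:
   step    t(s)  obj.x    obj.z    obj.vx   obj.vz 
     67  0.1526   +0.016  +0.056  +0.120  -0.042
    135  0.3075   +0.044  +0.046  +0.242  -0.084
    202  0.4601   +0.090  +0.030  +0.363  -0.126


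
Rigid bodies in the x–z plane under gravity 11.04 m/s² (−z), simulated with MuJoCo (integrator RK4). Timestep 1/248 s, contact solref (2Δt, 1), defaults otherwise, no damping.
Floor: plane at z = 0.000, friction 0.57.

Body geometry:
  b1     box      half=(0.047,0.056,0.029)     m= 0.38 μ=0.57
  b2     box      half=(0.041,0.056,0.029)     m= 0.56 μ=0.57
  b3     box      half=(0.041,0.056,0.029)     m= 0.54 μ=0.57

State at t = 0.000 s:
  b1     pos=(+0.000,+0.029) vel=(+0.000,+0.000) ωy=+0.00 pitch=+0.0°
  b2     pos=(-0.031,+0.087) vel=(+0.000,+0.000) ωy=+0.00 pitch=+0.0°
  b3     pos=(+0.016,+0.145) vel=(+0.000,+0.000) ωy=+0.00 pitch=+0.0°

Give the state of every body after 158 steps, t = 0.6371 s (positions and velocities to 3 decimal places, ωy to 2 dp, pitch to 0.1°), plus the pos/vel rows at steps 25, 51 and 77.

State at t = 0.6371 s:
  b1     pos=(+0.000,+0.029) vel=(+0.000,+0.000) ωy=+0.00 pitch=+0.0°
  b2     pos=(-0.031,+0.087) vel=(+0.000,+0.000) ωy=+0.00 pitch=+0.0°
  b3     pos=(+0.118,+0.029) vel=(+0.000,+0.000) ωy=+0.00 pitch=+180.0°

Key-timestep trajectory:
   step    t(s)  b1.x    b1.z    b1.vx   b1.vz   b2.x    b2.z    b2.vx   b2.vz   b3.x    b3.z    b3.vx   b3.vz 
     25  0.1008   +0.000  +0.029  +0.000  +0.000   -0.031  +0.087  -0.001  +0.000   +0.022  +0.143  +0.142  -0.059
     51  0.2056   +0.000  +0.029  +0.000  +0.000   -0.031  +0.087  +0.000  +0.000   +0.045  +0.111  +0.240  -0.752
     77  0.3105   +0.000  +0.029  +0.000  +0.000   -0.031  +0.087  +0.000  +0.000   +0.101  +0.060  +0.584  -0.919


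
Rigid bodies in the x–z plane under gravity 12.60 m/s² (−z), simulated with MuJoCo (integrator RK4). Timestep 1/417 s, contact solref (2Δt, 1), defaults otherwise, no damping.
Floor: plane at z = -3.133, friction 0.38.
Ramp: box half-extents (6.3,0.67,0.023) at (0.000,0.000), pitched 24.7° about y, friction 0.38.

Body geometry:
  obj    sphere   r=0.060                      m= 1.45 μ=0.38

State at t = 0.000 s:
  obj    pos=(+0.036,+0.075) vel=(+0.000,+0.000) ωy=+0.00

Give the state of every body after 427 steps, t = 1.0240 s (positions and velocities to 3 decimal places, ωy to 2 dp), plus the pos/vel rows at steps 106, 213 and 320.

State at t = 1.0240 s:
  obj    pos=(+1.827,-0.749) vel=(+3.499,-1.609) ωy=+64.18

Key-timestep trajectory:
   step    t(s)  obj.x    obj.z    obj.vx   obj.vz 
    106  0.2542   +0.146  +0.024  +0.869  -0.400
    213  0.5108   +0.482  -0.130  +1.745  -0.803
    320  0.7674   +1.042  -0.388  +2.622  -1.206


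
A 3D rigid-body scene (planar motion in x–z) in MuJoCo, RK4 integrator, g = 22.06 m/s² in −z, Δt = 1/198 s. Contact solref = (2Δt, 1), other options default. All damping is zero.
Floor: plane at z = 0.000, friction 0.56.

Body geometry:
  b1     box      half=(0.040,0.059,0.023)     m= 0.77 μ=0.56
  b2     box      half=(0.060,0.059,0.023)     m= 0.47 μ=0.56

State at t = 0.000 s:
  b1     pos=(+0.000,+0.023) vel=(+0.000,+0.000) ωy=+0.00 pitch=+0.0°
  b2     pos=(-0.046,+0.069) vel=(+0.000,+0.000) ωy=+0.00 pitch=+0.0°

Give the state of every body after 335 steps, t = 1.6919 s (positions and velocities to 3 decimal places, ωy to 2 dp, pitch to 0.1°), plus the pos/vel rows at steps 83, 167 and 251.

State at t = 1.6919 s:
  b1     pos=(+0.001,+0.023) vel=(+0.000,+0.000) ωy=+0.00 pitch=+0.0°
  b2     pos=(-0.061,+0.058) vel=(-0.001,-0.001) ωy=+0.02 pitch=-42.6°

Key-timestep trajectory:
   step    t(s)  b1.x    b1.z    b1.vx   b1.vz   b2.x    b2.z    b2.vx   b2.vz 
     83  0.4192   +0.000  +0.023  +0.000  +0.000   -0.060  +0.058  +0.000  -0.001
    167  0.8434   +0.000  +0.023  +0.000  +0.000   -0.060  +0.058  +0.000  -0.001
    251  1.2677   +0.001  +0.023  +0.000  +0.000   -0.060  +0.058  -0.001  -0.001


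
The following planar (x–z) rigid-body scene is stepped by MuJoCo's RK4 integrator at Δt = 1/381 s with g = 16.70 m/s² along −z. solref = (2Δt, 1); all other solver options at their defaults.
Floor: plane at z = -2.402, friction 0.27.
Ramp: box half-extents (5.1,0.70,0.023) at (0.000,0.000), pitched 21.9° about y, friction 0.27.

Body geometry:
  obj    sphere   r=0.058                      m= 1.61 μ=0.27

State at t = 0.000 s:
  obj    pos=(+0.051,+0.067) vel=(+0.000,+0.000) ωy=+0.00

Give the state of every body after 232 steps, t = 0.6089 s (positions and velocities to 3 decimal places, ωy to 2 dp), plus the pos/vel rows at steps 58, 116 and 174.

State at t = 0.6089 s:
  obj    pos=(+0.816,-0.241) vel=(+2.514,-1.011) ωy=+46.70

Key-timestep trajectory:
   step    t(s)  obj.x    obj.z    obj.vx   obj.vz 
     58  0.1522   +0.099  +0.048  +0.629  -0.253
    116  0.3045   +0.242  -0.010  +1.257  -0.505
    174  0.4567   +0.482  -0.106  +1.885  -0.758


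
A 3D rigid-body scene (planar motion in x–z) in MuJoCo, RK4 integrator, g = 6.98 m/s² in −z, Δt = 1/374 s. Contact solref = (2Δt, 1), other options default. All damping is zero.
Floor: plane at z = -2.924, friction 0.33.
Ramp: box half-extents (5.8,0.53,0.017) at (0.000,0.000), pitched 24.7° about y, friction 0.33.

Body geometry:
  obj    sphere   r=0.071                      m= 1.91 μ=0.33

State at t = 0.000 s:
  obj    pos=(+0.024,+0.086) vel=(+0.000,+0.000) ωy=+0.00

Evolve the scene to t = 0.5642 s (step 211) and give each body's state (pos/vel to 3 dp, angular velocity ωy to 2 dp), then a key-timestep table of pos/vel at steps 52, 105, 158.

State at t = 0.5642 s:
  obj    pos=(+0.325,-0.053) vel=(+1.068,-0.491) ωy=+16.55

Key-timestep trajectory:
   step    t(s)  obj.x    obj.z    obj.vx   obj.vz 
     52  0.1390   +0.042  +0.077  +0.263  -0.121
    105  0.2807   +0.099  +0.052  +0.531  -0.244
    158  0.4225   +0.193  +0.008  +0.800  -0.368


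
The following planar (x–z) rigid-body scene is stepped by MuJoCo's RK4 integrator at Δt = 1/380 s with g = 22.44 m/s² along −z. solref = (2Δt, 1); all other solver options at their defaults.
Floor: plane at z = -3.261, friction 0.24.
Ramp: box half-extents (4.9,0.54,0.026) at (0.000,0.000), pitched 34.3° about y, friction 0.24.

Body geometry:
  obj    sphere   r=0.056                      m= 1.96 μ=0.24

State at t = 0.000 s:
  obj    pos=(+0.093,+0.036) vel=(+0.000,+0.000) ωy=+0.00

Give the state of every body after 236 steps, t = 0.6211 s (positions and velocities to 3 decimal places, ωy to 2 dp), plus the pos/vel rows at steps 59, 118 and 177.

State at t = 0.6211 s:
  obj    pos=(+1.532,-0.946) vel=(+4.635,-3.161) ωy=+100.15

Key-timestep trajectory:
   step    t(s)  obj.x    obj.z    obj.vx   obj.vz 
     59  0.1553   +0.183  -0.026  +1.159  -0.791
    118  0.3105   +0.453  -0.210  +2.317  -1.581
    177  0.4658   +0.903  -0.516  +3.476  -2.371


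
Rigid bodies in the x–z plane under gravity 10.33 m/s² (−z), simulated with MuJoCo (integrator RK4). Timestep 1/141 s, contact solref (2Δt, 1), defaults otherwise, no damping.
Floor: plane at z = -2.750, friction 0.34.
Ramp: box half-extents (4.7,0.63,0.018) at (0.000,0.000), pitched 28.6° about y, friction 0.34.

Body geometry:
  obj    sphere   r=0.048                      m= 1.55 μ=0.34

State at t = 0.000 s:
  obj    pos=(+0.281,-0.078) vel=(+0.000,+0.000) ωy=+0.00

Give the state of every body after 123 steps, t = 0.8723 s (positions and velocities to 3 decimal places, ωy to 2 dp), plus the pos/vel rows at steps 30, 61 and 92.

State at t = 0.8723 s:
  obj    pos=(+1.461,-0.721) vel=(+2.705,-1.475) ωy=+64.18

Key-timestep trajectory:
   step    t(s)  obj.x    obj.z    obj.vx   obj.vz 
     30  0.2128   +0.351  -0.116  +0.660  -0.360
     61  0.4326   +0.571  -0.236  +1.342  -0.732
     92  0.6525   +0.941  -0.438  +2.023  -1.103


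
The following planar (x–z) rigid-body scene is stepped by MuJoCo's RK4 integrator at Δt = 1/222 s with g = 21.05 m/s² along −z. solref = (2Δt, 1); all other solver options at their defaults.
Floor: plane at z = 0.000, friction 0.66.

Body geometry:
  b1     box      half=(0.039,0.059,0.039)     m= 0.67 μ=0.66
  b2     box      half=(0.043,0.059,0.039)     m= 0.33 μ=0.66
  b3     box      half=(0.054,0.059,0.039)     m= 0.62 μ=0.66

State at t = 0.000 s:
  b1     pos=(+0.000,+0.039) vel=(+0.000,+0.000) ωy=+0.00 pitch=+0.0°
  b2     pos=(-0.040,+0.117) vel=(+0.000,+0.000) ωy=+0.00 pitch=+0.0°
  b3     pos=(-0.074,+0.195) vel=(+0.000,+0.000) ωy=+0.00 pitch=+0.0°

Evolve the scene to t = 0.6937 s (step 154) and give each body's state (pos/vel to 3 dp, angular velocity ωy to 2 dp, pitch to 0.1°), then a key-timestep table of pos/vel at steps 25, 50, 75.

State at t = 0.6937 s:
  b1     pos=(+0.000,+0.039) vel=(+0.000,+0.000) ωy=+0.00 pitch=+0.0°
  b2     pos=(-0.086,+0.043) vel=(+0.000,+0.000) ωy=+0.00 pitch=-90.0°
  b3     pos=(-0.297,+0.039) vel=(+0.000,+0.000) ωy=+0.00 pitch=+180.0°

Key-timestep trajectory:
   step    t(s)  b1.x    b1.z    b1.vx   b1.vz   b2.x    b2.z    b2.vx   b2.vz   b3.x    b3.z    b3.vx   b3.vz 
     25  0.1126   +0.000  +0.039  +0.001  +0.000   -0.052  +0.115  -0.235  -0.079   -0.108  +0.178  -0.655  -0.438
     50  0.2252   +0.000  +0.039  +0.000  +0.000   -0.091  +0.046  -0.283  -1.334   -0.203  +0.051  -0.836  +0.316
     75  0.3378   +0.000  +0.039  +0.000  +0.000   -0.086  +0.043  +0.000  +0.000   -0.277  +0.056  -0.729  -0.467


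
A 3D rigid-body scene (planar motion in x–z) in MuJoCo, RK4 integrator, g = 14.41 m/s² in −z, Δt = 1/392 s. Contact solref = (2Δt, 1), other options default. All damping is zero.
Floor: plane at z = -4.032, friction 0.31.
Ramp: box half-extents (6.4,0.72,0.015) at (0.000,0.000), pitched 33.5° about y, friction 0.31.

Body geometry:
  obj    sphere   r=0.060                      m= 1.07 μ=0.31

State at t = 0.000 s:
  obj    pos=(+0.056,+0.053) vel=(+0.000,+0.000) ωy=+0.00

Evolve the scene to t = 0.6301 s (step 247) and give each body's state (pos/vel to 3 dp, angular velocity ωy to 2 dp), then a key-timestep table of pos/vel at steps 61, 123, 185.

State at t = 0.6301 s:
  obj    pos=(+0.997,-0.570) vel=(+2.985,-1.976) ωy=+59.65

Key-timestep trajectory:
   step    t(s)  obj.x    obj.z    obj.vx   obj.vz 
     61  0.1556   +0.113  +0.015  +0.737  -0.488
    123  0.3138   +0.289  -0.102  +1.487  -0.984
    185  0.4719   +0.584  -0.296  +2.236  -1.480


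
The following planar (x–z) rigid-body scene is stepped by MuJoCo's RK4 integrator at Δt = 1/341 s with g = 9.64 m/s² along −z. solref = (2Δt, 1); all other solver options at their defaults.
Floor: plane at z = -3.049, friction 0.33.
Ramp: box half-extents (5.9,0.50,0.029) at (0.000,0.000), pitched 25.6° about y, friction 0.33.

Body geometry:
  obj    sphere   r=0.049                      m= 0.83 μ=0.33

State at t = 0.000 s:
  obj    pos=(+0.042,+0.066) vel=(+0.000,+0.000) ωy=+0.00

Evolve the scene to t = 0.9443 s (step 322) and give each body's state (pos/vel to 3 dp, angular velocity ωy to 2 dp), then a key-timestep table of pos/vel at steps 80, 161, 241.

State at t = 0.9443 s:
  obj    pos=(+1.238,-0.507) vel=(+2.534,-1.214) ωy=+57.33

Key-timestep trajectory:
   step    t(s)  obj.x    obj.z    obj.vx   obj.vz 
     80  0.2346   +0.116  +0.031  +0.630  -0.302
    161  0.4721   +0.341  -0.077  +1.267  -0.607
    241  0.7067   +0.712  -0.255  +1.896  -0.909


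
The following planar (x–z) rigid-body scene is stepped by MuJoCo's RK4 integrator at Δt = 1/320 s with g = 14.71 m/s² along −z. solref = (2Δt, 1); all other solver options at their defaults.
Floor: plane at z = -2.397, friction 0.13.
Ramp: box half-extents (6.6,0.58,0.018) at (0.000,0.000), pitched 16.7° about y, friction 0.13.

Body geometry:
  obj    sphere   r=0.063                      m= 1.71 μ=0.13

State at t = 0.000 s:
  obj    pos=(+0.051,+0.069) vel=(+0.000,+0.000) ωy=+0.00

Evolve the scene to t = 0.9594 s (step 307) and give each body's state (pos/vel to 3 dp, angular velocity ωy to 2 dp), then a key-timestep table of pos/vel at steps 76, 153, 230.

State at t = 0.9594 s:
  obj    pos=(+1.382,-0.330) vel=(+2.775,-0.832) ωy=+45.97

Key-timestep trajectory:
   step    t(s)  obj.x    obj.z    obj.vx   obj.vz 
     76  0.2375   +0.133  +0.045  +0.687  -0.206
    153  0.4781   +0.382  -0.030  +1.383  -0.415
    230  0.7188   +0.798  -0.155  +2.079  -0.624


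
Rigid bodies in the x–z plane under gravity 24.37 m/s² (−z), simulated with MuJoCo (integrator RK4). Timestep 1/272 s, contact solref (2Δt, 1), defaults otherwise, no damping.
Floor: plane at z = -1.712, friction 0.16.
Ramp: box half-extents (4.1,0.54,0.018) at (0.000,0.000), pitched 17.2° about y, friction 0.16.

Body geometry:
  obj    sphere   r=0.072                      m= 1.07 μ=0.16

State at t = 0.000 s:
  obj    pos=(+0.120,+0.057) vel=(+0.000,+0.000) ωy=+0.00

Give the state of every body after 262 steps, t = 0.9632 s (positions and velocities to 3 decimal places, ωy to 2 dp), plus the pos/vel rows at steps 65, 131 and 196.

State at t = 0.9632 s:
  obj    pos=(+2.401,-0.649) vel=(+4.737,-1.466) ωy=+68.85

Key-timestep trajectory:
   step    t(s)  obj.x    obj.z    obj.vx   obj.vz 
     65  0.2390   +0.260  +0.014  +1.175  -0.364
    131  0.4816   +0.690  -0.120  +2.368  -0.733
    196  0.7206   +1.397  -0.338  +3.544  -1.097


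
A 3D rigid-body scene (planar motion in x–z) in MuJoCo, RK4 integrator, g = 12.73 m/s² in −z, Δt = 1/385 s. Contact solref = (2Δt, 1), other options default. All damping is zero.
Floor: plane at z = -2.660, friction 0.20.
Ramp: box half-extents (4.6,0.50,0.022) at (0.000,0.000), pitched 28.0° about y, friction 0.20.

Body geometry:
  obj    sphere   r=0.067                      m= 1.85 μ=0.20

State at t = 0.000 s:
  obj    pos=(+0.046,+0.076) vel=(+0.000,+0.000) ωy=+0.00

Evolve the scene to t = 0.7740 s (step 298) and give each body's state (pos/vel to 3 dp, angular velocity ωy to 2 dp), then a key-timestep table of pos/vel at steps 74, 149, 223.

State at t = 0.7740 s:
  obj    pos=(+1.175,-0.524) vel=(+2.918,-1.551) ωy=+49.31

Key-timestep trajectory:
   step    t(s)  obj.x    obj.z    obj.vx   obj.vz 
     74  0.1922   +0.116  +0.039  +0.725  -0.385
    149  0.3870   +0.328  -0.074  +1.459  -0.776
    223  0.5792   +0.679  -0.260  +2.183  -1.161


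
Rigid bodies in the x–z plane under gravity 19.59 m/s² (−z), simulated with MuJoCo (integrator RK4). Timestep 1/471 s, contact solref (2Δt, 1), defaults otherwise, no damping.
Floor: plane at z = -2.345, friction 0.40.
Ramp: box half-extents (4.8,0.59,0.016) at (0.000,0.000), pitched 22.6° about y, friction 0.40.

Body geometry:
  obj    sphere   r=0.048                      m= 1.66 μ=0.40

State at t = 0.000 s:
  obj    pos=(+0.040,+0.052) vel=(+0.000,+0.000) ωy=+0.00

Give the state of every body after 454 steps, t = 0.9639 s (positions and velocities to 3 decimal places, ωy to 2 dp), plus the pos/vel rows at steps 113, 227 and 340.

State at t = 0.9639 s:
  obj    pos=(+2.347,-0.907) vel=(+4.785,-1.992) ωy=+107.98

Key-timestep trajectory:
   step    t(s)  obj.x    obj.z    obj.vx   obj.vz 
    113  0.2399   +0.183  -0.007  +1.191  -0.496
    227  0.4820   +0.617  -0.187  +2.393  -0.996
    340  0.7219   +1.334  -0.486  +3.584  -1.492


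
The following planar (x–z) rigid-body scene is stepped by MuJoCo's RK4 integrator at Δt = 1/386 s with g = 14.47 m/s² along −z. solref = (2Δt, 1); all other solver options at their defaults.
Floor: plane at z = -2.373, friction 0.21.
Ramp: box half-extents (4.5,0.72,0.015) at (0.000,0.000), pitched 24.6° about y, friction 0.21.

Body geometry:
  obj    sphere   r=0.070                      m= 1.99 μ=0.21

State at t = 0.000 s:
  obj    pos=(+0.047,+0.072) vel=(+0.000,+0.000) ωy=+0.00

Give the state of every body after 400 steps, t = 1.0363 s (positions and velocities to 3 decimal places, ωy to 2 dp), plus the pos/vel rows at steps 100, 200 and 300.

State at t = 1.0363 s:
  obj    pos=(+2.148,-0.890) vel=(+4.054,-1.856) ωy=+63.69

Key-timestep trajectory:
   step    t(s)  obj.x    obj.z    obj.vx   obj.vz 
    100  0.2591   +0.178  +0.012  +1.014  -0.464
    200  0.5181   +0.572  -0.168  +2.027  -0.928
    300  0.7772   +1.229  -0.469  +3.041  -1.392


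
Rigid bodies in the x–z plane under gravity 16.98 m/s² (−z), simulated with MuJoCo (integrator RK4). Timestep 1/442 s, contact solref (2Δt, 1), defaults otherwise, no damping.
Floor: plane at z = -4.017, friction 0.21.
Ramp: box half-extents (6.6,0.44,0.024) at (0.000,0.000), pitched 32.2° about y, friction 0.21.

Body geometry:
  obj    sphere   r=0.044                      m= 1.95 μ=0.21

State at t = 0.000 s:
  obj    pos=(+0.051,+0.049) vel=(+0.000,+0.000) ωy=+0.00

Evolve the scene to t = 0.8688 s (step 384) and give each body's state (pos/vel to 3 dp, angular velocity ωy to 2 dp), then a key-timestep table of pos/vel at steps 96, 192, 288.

State at t = 0.8688 s:
  obj    pos=(+2.115,-1.251) vel=(+4.752,-2.992) ωy=+127.59

Key-timestep trajectory:
   step    t(s)  obj.x    obj.z    obj.vx   obj.vz 
     96  0.2172   +0.180  -0.033  +1.188  -0.748
    192  0.4344   +0.567  -0.277  +2.376  -1.496
    288  0.6516   +1.212  -0.683  +3.564  -2.244


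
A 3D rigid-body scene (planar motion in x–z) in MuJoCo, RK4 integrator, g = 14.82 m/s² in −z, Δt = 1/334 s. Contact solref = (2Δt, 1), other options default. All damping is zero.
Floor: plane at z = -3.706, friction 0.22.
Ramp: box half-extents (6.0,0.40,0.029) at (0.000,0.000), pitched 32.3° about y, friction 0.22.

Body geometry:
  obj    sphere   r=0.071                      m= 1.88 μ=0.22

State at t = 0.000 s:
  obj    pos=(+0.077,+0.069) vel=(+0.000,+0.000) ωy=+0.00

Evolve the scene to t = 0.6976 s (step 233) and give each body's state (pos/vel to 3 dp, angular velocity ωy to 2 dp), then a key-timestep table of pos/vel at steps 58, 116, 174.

State at t = 0.6976 s:
  obj    pos=(+1.241,-0.666) vel=(+3.336,-2.109) ωy=+55.56

Key-timestep trajectory:
   step    t(s)  obj.x    obj.z    obj.vx   obj.vz 
     58  0.1737   +0.149  +0.024  +0.831  -0.525
    116  0.3473   +0.366  -0.113  +1.661  -1.050
    174  0.5210   +0.726  -0.341  +2.491  -1.575


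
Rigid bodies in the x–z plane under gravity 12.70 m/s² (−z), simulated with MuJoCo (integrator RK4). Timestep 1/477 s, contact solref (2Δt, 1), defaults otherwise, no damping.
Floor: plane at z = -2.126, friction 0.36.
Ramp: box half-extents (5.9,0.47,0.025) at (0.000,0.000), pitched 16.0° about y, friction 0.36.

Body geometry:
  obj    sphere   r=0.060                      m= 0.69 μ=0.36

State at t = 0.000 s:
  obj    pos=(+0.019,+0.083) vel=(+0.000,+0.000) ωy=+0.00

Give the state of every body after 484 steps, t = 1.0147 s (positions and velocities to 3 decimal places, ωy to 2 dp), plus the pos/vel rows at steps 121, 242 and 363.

State at t = 1.0147 s:
  obj    pos=(+1.256,-0.272) vel=(+2.439,-0.699) ωy=+42.28

Key-timestep trajectory:
   step    t(s)  obj.x    obj.z    obj.vx   obj.vz 
    121  0.2537   +0.096  +0.061  +0.610  -0.175
    242  0.5073   +0.328  -0.006  +1.219  -0.350
    363  0.7610   +0.715  -0.117  +1.829  -0.525


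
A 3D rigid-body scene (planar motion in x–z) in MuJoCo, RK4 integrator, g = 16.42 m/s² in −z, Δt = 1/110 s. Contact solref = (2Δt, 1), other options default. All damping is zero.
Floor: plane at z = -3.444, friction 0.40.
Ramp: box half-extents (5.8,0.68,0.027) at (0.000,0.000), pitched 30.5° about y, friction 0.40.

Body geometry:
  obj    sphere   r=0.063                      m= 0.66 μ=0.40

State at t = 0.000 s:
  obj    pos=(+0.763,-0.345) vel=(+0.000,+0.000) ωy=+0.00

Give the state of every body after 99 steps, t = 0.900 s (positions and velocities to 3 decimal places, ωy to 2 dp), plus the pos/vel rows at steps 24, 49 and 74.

State at t = 0.900 s:
  obj    pos=(+2.840,-1.569) vel=(+4.616,-2.719) ωy=+85.02

Key-timestep trajectory:
   step    t(s)  obj.x    obj.z    obj.vx   obj.vz 
     24  0.2182   +0.885  -0.417  +1.119  -0.659
     49  0.4455   +1.272  -0.645  +2.285  -1.346
     74  0.6727   +1.924  -1.029  +3.450  -2.032


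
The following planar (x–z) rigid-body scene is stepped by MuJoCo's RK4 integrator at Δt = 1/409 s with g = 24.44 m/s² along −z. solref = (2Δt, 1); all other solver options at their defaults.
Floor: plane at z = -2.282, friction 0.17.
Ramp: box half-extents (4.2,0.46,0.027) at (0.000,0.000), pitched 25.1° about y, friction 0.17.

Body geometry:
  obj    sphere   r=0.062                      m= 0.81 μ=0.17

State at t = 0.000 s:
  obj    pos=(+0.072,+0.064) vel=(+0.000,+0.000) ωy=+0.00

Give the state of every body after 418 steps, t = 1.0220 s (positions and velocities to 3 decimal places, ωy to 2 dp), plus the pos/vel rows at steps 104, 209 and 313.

State at t = 1.0220 s:
  obj    pos=(+3.575,-1.576) vel=(+6.854,-3.211) ωy=+122.05

Key-timestep trajectory:
   step    t(s)  obj.x    obj.z    obj.vx   obj.vz 
    104  0.2543   +0.289  -0.037  +1.705  -0.799
    209  0.5110   +0.948  -0.346  +3.427  -1.605
    313  0.7653   +2.036  -0.856  +5.132  -2.404


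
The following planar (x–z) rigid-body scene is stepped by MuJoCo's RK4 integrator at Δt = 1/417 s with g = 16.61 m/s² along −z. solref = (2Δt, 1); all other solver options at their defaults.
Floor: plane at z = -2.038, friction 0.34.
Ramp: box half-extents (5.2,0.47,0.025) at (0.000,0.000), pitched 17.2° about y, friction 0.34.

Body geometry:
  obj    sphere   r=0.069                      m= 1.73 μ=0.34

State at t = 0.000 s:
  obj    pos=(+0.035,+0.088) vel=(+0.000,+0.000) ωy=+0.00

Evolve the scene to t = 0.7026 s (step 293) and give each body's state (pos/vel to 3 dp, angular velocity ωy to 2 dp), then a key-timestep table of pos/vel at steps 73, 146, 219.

State at t = 0.7026 s:
  obj    pos=(+0.862,-0.169) vel=(+2.355,-0.729) ωy=+35.72

Key-timestep trajectory:
   step    t(s)  obj.x    obj.z    obj.vx   obj.vz 
     73  0.1751   +0.086  +0.072  +0.587  -0.182
    146  0.3501   +0.240  +0.024  +1.173  -0.363
    219  0.5252   +0.497  -0.056  +1.760  -0.545


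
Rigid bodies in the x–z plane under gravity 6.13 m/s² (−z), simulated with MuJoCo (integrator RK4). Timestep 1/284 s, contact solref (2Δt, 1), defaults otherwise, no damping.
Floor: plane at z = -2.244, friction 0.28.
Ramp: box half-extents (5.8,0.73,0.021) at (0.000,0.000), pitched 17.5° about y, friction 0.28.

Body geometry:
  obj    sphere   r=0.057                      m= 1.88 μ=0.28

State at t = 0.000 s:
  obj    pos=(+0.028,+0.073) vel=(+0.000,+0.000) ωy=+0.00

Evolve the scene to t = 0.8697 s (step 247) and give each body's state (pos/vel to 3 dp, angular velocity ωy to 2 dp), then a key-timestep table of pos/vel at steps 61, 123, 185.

State at t = 0.8697 s:
  obj    pos=(+0.503,-0.077) vel=(+1.092,-0.344) ωy=+20.09

Key-timestep trajectory:
   step    t(s)  obj.x    obj.z    obj.vx   obj.vz 
     61  0.2148   +0.057  +0.064  +0.270  -0.085
    123  0.4331   +0.146  +0.036  +0.544  -0.171
    185  0.6514   +0.294  -0.011  +0.818  -0.258


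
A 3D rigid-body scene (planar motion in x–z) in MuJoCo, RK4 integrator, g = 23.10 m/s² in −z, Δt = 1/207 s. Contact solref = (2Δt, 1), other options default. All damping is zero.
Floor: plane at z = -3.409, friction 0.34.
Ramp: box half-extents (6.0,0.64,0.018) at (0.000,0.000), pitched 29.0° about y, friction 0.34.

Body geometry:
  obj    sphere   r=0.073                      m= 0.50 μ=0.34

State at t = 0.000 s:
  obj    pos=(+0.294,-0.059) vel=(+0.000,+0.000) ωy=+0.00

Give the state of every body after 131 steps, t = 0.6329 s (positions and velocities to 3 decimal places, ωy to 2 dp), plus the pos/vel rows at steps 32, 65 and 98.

State at t = 0.6329 s:
  obj    pos=(+1.695,-0.836) vel=(+4.428,-2.454) ωy=+69.33

Key-timestep trajectory:
   step    t(s)  obj.x    obj.z    obj.vx   obj.vz 
     32  0.1546   +0.378  -0.105  +1.082  -0.600
     65  0.3140   +0.639  -0.250  +2.197  -1.218
     98  0.4734   +1.078  -0.494  +3.313  -1.836


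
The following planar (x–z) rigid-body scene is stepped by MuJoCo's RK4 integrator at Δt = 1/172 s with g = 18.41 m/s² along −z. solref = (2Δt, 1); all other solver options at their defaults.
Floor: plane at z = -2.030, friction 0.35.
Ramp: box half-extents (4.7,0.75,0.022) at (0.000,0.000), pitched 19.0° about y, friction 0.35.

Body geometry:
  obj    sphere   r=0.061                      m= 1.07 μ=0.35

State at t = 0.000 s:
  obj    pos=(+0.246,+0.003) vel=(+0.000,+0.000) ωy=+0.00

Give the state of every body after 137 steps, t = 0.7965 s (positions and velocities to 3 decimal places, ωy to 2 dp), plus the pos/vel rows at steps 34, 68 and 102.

State at t = 0.7965 s:
  obj    pos=(+1.530,-0.439) vel=(+3.224,-1.110) ωy=+55.89

Key-timestep trajectory:
   step    t(s)  obj.x    obj.z    obj.vx   obj.vz 
     34  0.1977   +0.325  -0.024  +0.800  -0.276
     68  0.3953   +0.562  -0.106  +1.601  -0.551
    102  0.5930   +0.958  -0.242  +2.401  -0.827


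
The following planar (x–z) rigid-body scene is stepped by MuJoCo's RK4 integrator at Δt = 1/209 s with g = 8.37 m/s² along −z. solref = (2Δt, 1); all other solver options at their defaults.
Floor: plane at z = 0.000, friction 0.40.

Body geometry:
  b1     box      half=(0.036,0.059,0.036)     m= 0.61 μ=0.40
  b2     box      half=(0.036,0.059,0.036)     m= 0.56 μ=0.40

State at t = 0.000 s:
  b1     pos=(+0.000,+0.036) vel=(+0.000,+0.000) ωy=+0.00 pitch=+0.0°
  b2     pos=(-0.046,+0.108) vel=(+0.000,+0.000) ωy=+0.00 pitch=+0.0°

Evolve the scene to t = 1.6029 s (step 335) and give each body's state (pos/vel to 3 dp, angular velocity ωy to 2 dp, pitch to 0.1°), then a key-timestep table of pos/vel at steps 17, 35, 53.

State at t = 1.6029 s:
  b1     pos=(+0.000,+0.036) vel=(+0.000,+0.000) ωy=+0.00 pitch=+0.0°
  b2     pos=(-0.088,+0.036) vel=(+0.000,+0.000) ωy=+0.00 pitch=-90.0°

Key-timestep trajectory:
   step    t(s)  b1.x    b1.z    b1.vx   b1.vz   b2.x    b2.z    b2.vx   b2.vz 
     17  0.0813   +0.000  +0.036  +0.000  +0.000   -0.051  +0.106  -0.120  -0.048
     35  0.1675   +0.000  +0.036  +0.000  +0.000   -0.067  +0.093  -0.242  -0.322
     53  0.2536   +0.000  +0.036  +0.000  +0.000   -0.088  +0.036  -0.209  -0.837


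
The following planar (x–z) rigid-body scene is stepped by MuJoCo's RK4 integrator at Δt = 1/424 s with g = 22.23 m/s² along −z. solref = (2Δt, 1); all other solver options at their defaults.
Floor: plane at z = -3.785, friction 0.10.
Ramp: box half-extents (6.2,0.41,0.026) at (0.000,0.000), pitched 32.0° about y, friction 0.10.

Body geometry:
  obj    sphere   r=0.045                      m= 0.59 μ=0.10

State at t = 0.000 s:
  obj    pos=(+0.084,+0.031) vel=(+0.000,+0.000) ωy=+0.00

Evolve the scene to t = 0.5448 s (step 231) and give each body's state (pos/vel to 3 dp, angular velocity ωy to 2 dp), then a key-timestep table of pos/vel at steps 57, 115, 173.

State at t = 0.5448 s:
  obj    pos=(+1.330,-0.747) vel=(+4.552,-2.897) ωy=+56.79

Key-timestep trajectory:
   step    t(s)  obj.x    obj.z    obj.vx   obj.vz 
     57  0.1344   +0.160  -0.016  +1.126  -0.709
    115  0.2712   +0.393  -0.162  +2.297  -1.380
    173  0.4080   +0.783  -0.405  +3.442  -2.103
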